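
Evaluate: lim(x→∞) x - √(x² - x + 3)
This is an ∞-∞ indeterminate form.

Combine fractions or rationalize to convert ∞-∞ to 0/0 form:
  lim(x→∞) x - √(x² - x + 3) = 1/2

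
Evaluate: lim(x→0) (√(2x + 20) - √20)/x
This is a standard limit.

Factor or rationalize the expression:
  lim(x→0) (√(2x + 20) - √20)/x = sqrt(5)/10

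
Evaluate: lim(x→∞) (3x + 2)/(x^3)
This is an ∞/∞ indeterminate form.

Apply L'Hôpital's rule: differentiate numerator and denominator separately.
  f(x) = 3·x + 2   ⇒   f'(x) = 3
  g(x) = x^3   ⇒   g'(x) = 3·x^2
  lim(x→∞) f'(x)/g'(x) = lim(x→∞) (3)/(3·x^2)
  = 0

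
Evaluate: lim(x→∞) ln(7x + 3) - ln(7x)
This is an ∞-∞ indeterminate form.

Combine fractions or rationalize to convert ∞-∞ to 0/0 form:
  lim(x→∞) ln(7x + 3) - ln(7x) = 0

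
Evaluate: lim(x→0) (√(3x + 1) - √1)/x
This is a standard limit.

Factor or rationalize the expression:
  lim(x→0) (√(3x + 1) - √1)/x = 3/2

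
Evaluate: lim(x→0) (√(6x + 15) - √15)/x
This is a standard limit.

Factor or rationalize the expression:
  lim(x→0) (√(6x + 15) - √15)/x = sqrt(15)/5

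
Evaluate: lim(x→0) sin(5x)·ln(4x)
This is a 0·∞ indeterminate form.

Rewrite 0·∞ as a quotient (0/0 or ∞/∞ form), then apply L'Hôpital's rule:
  lim(x→0) sin(5x)·ln(4x) = 0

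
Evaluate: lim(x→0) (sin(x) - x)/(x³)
This is a 0/0 indeterminate form.

Apply L'Hôpital's rule: differentiate numerator and denominator separately.
  f(x) = -x + sin(x)   ⇒   f'(x) = cos(x) - 1
  g(x) = x^3   ⇒   g'(x) = 3·x^2
  lim(x→0) f'(x)/g'(x) = lim(x→0) (cos(x) - 1)/(3·x^2)
  = -1/6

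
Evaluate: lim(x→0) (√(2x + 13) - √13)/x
This is a standard limit.

Factor or rationalize the expression:
  lim(x→0) (√(2x + 13) - √13)/x = sqrt(13)/13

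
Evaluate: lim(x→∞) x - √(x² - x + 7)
This is an ∞-∞ indeterminate form.

Combine fractions or rationalize to convert ∞-∞ to 0/0 form:
  lim(x→∞) x - √(x² - x + 7) = 1/2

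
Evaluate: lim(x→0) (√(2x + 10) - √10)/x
This is a standard limit.

Factor or rationalize the expression:
  lim(x→0) (√(2x + 10) - √10)/x = sqrt(10)/10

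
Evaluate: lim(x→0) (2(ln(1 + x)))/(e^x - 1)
This is a 0/0 indeterminate form.

Apply L'Hôpital's rule: differentiate numerator and denominator separately.
  f(x) = 2·ln(x + 1)   ⇒   f'(x) = 2/(x + 1)
  g(x) = e^(x) - 1   ⇒   g'(x) = e^(x)
  lim(x→0) f'(x)/g'(x) = lim(x→0) (2/(x + 1))/(e^(x))
  = 2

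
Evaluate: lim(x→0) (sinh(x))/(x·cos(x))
This is a 0/0 indeterminate form.

Apply L'Hôpital's rule: differentiate numerator and denominator separately.
  f(x) = sinh(x)   ⇒   f'(x) = cosh(x)
  g(x) = x·cos(x)   ⇒   g'(x) = -x·sin(x) + cos(x)
  lim(x→0) f'(x)/g'(x) = lim(x→0) (cosh(x))/(-x·sin(x) + cos(x))
  = 1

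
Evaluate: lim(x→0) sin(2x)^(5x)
This is an exponential indeterminate form.

For exponential indeterminate forms, take the natural log:
  Let L = lim(x→0) sin(2x)^(5x)
  Then ln(L) = lim(x→0) [exponent × ln(base)]
  Evaluate using L'Hôpital or standard limits, then exponentiate.
  L = 1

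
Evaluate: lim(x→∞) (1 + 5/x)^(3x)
This is an exponential indeterminate form.

For exponential indeterminate forms, take the natural log:
  Let L = lim(x→∞) (1 + 5/x)^(3x)
  Then ln(L) = lim(x→∞) [exponent × ln(base)]
  Evaluate using L'Hôpital or standard limits, then exponentiate.
  L = e^(15)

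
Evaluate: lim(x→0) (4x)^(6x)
This is an exponential indeterminate form.

For exponential indeterminate forms, take the natural log:
  Let L = lim(x→0) (4x)^(6x)
  Then ln(L) = lim(x→0) [exponent × ln(base)]
  Evaluate using L'Hôpital or standard limits, then exponentiate.
  L = 1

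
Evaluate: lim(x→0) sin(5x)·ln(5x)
This is a 0·∞ indeterminate form.

Rewrite 0·∞ as a quotient (0/0 or ∞/∞ form), then apply L'Hôpital's rule:
  lim(x→0) sin(5x)·ln(5x) = 0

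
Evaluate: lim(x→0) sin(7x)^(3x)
This is an exponential indeterminate form.

For exponential indeterminate forms, take the natural log:
  Let L = lim(x→0) sin(7x)^(3x)
  Then ln(L) = lim(x→0) [exponent × ln(base)]
  Evaluate using L'Hôpital or standard limits, then exponentiate.
  L = 1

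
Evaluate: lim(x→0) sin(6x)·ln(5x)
This is a 0·∞ indeterminate form.

Rewrite 0·∞ as a quotient (0/0 or ∞/∞ form), then apply L'Hôpital's rule:
  lim(x→0) sin(6x)·ln(5x) = 0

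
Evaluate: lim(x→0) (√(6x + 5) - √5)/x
This is a standard limit.

Factor or rationalize the expression:
  lim(x→0) (√(6x + 5) - √5)/x = 3·sqrt(5)/5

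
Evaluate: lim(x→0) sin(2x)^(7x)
This is an exponential indeterminate form.

For exponential indeterminate forms, take the natural log:
  Let L = lim(x→0) sin(2x)^(7x)
  Then ln(L) = lim(x→0) [exponent × ln(base)]
  Evaluate using L'Hôpital or standard limits, then exponentiate.
  L = 1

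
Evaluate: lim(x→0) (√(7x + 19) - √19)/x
This is a standard limit.

Factor or rationalize the expression:
  lim(x→0) (√(7x + 19) - √19)/x = 7·sqrt(19)/38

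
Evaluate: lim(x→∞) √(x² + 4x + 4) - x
This is an ∞-∞ indeterminate form.

Combine fractions or rationalize to convert ∞-∞ to 0/0 form:
  lim(x→∞) √(x² + 4x + 4) - x = 2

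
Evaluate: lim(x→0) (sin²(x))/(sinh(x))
This is a 0/0 indeterminate form.

Apply L'Hôpital's rule: differentiate numerator and denominator separately.
  f(x) = sin(x)^2   ⇒   f'(x) = 2·sin(x)·cos(x)
  g(x) = sinh(x)   ⇒   g'(x) = cosh(x)
  lim(x→0) f'(x)/g'(x) = lim(x→0) (2·sin(x)·cos(x))/(cosh(x))
  = 0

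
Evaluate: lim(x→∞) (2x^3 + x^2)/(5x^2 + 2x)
This is an ∞/∞ indeterminate form.

Apply L'Hôpital's rule: differentiate numerator and denominator separately.
  f(x) = 2·x^3 + x^2   ⇒   f'(x) = 6·x^2 + 2·x
  g(x) = 5·x^2 + 2·x   ⇒   g'(x) = 10·x + 2
  lim(x→∞) f'(x)/g'(x) = lim(x→∞) (6·x^2 + 2·x)/(10·x + 2)
  = ∞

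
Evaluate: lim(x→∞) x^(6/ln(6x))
This is an exponential indeterminate form.

For exponential indeterminate forms, take the natural log:
  Let L = lim(x→∞) x^(6/ln(6x))
  Then ln(L) = lim(x→∞) [exponent × ln(base)]
  Evaluate using L'Hôpital or standard limits, then exponentiate.
  L = e^(6)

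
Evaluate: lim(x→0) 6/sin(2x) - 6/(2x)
This is an ∞-∞ indeterminate form.

Combine fractions or rationalize to convert ∞-∞ to 0/0 form:
  lim(x→0) 6/sin(2x) - 6/(2x) = 0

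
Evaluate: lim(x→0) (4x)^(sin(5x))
This is an exponential indeterminate form.

For exponential indeterminate forms, take the natural log:
  Let L = lim(x→0) (4x)^(sin(5x))
  Then ln(L) = lim(x→0) [exponent × ln(base)]
  Evaluate using L'Hôpital or standard limits, then exponentiate.
  L = 1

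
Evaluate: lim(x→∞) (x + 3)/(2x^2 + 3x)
This is an ∞/∞ indeterminate form.

Apply L'Hôpital's rule: differentiate numerator and denominator separately.
  f(x) = x + 3   ⇒   f'(x) = 1
  g(x) = 2·x^2 + 3·x   ⇒   g'(x) = 4·x + 3
  lim(x→∞) f'(x)/g'(x) = lim(x→∞) (1)/(4·x + 3)
  = 0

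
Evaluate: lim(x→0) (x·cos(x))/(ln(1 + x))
This is a 0/0 indeterminate form.

Apply L'Hôpital's rule: differentiate numerator and denominator separately.
  f(x) = x·cos(x)   ⇒   f'(x) = -x·sin(x) + cos(x)
  g(x) = ln(x + 1)   ⇒   g'(x) = 1/(x + 1)
  lim(x→0) f'(x)/g'(x) = lim(x→0) (-x·sin(x) + cos(x))/(1/(x + 1))
  = 1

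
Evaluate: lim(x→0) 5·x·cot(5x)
This is a 0·∞ indeterminate form.

Rewrite 0·∞ as a quotient (0/0 or ∞/∞ form), then apply L'Hôpital's rule:
  lim(x→0) 5·x·cot(5x) = 1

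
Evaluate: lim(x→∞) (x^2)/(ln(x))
This is an ∞/∞ indeterminate form.

Apply L'Hôpital's rule: differentiate numerator and denominator separately.
  f(x) = x^2   ⇒   f'(x) = 2·x
  g(x) = ln(x)   ⇒   g'(x) = 1/x
  lim(x→∞) f'(x)/g'(x) = lim(x→∞) (2·x)/(1/x)
  = ∞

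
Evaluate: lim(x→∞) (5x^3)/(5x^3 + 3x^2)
This is an ∞/∞ indeterminate form.

Apply L'Hôpital's rule: differentiate numerator and denominator separately.
  f(x) = 5·x^3   ⇒   f'(x) = 15·x^2
  g(x) = 5·x^3 + 3·x^2   ⇒   g'(x) = 15·x^2 + 6·x
  lim(x→∞) f'(x)/g'(x) = lim(x→∞) (15·x^2)/(15·x^2 + 6·x)
  = 1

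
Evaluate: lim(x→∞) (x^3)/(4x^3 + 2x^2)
This is an ∞/∞ indeterminate form.

Apply L'Hôpital's rule: differentiate numerator and denominator separately.
  f(x) = x^3   ⇒   f'(x) = 3·x^2
  g(x) = 4·x^3 + 2·x^2   ⇒   g'(x) = 12·x^2 + 4·x
  lim(x→∞) f'(x)/g'(x) = lim(x→∞) (3·x^2)/(12·x^2 + 4·x)
  = 1/4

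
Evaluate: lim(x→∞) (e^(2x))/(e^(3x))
This is an ∞/∞ indeterminate form.

Apply L'Hôpital's rule: differentiate numerator and denominator separately.
  f(x) = e^(2·x)   ⇒   f'(x) = 2·e^(2·x)
  g(x) = e^(3·x)   ⇒   g'(x) = 3·e^(3·x)
  lim(x→∞) f'(x)/g'(x) = lim(x→∞) (2·e^(2·x))/(3·e^(3·x))
  = 0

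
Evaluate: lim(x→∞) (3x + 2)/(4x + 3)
This is an ∞/∞ indeterminate form.

Apply L'Hôpital's rule: differentiate numerator and denominator separately.
  f(x) = 3·x + 2   ⇒   f'(x) = 3
  g(x) = 4·x + 3   ⇒   g'(x) = 4
  lim(x→∞) f'(x)/g'(x) = lim(x→∞) (3)/(4)
  = 3/4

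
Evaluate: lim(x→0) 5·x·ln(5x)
This is a 0·∞ indeterminate form.

Rewrite 0·∞ as a quotient (0/0 or ∞/∞ form), then apply L'Hôpital's rule:
  lim(x→0) 5·x·ln(5x) = 0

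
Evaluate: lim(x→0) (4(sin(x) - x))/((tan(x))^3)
This is a 0/0 indeterminate form.

Apply L'Hôpital's rule: differentiate numerator and denominator separately.
  f(x) = -4·x + 4·sin(x)   ⇒   f'(x) = 4·cos(x) - 4
  g(x) = tan(x)^3   ⇒   g'(x) = (3·tan(x)^2 + 3)·tan(x)^2
  lim(x→0) f'(x)/g'(x) = lim(x→0) (4·cos(x) - 4)/((3·tan(x)^2 + 3)·tan(x)^2)
  = -2/3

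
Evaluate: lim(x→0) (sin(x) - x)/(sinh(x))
This is a 0/0 indeterminate form.

Apply L'Hôpital's rule: differentiate numerator and denominator separately.
  f(x) = -x + sin(x)   ⇒   f'(x) = cos(x) - 1
  g(x) = sinh(x)   ⇒   g'(x) = cosh(x)
  lim(x→0) f'(x)/g'(x) = lim(x→0) (cos(x) - 1)/(cosh(x))
  = 0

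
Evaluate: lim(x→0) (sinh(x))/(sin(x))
This is a 0/0 indeterminate form.

Apply L'Hôpital's rule: differentiate numerator and denominator separately.
  f(x) = sinh(x)   ⇒   f'(x) = cosh(x)
  g(x) = sin(x)   ⇒   g'(x) = cos(x)
  lim(x→0) f'(x)/g'(x) = lim(x→0) (cosh(x))/(cos(x))
  = 1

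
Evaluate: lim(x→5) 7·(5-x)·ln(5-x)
This is a 0·∞ indeterminate form.

Rewrite 0·∞ as a quotient (0/0 or ∞/∞ form), then apply L'Hôpital's rule:
  lim(x→5) 7·(5-x)·ln(5-x) = 0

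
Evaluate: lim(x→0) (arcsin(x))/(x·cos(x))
This is a 0/0 indeterminate form.

Apply L'Hôpital's rule: differentiate numerator and denominator separately.
  f(x) = asin(x)   ⇒   f'(x) = 1/sqrt(1 - x^2)
  g(x) = x·cos(x)   ⇒   g'(x) = -x·sin(x) + cos(x)
  lim(x→0) f'(x)/g'(x) = lim(x→0) (1/sqrt(1 - x^2))/(-x·sin(x) + cos(x))
  = 1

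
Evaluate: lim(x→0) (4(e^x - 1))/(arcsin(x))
This is a 0/0 indeterminate form.

Apply L'Hôpital's rule: differentiate numerator and denominator separately.
  f(x) = 4·e^(x) - 4   ⇒   f'(x) = 4·e^(x)
  g(x) = asin(x)   ⇒   g'(x) = 1/sqrt(1 - x^2)
  lim(x→0) f'(x)/g'(x) = lim(x→0) (4·e^(x))/(1/sqrt(1 - x^2))
  = 4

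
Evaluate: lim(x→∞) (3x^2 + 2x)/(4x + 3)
This is an ∞/∞ indeterminate form.

Apply L'Hôpital's rule: differentiate numerator and denominator separately.
  f(x) = 3·x^2 + 2·x   ⇒   f'(x) = 6·x + 2
  g(x) = 4·x + 3   ⇒   g'(x) = 4
  lim(x→∞) f'(x)/g'(x) = lim(x→∞) (6·x + 2)/(4)
  = ∞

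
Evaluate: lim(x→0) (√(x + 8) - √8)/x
This is a standard limit.

Factor or rationalize the expression:
  lim(x→0) (√(x + 8) - √8)/x = sqrt(2)/8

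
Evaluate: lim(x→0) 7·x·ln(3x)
This is a 0·∞ indeterminate form.

Rewrite 0·∞ as a quotient (0/0 or ∞/∞ form), then apply L'Hôpital's rule:
  lim(x→0) 7·x·ln(3x) = 0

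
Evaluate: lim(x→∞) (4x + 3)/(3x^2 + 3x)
This is an ∞/∞ indeterminate form.

Apply L'Hôpital's rule: differentiate numerator and denominator separately.
  f(x) = 4·x + 3   ⇒   f'(x) = 4
  g(x) = 3·x^2 + 3·x   ⇒   g'(x) = 6·x + 3
  lim(x→∞) f'(x)/g'(x) = lim(x→∞) (4)/(6·x + 3)
  = 0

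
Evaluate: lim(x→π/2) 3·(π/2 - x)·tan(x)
This is a 0·∞ indeterminate form.

Rewrite 0·∞ as a quotient (0/0 or ∞/∞ form), then apply L'Hôpital's rule:
  lim(x→π/2) 3·(π/2 - x)·tan(x) = 3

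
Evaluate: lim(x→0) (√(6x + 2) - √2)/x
This is a standard limit.

Factor or rationalize the expression:
  lim(x→0) (√(6x + 2) - √2)/x = 3·sqrt(2)/2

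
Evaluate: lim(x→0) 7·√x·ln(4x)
This is a 0·∞ indeterminate form.

Rewrite 0·∞ as a quotient (0/0 or ∞/∞ form), then apply L'Hôpital's rule:
  lim(x→0) 7·√x·ln(4x) = 0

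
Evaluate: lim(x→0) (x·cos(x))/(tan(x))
This is a 0/0 indeterminate form.

Apply L'Hôpital's rule: differentiate numerator and denominator separately.
  f(x) = x·cos(x)   ⇒   f'(x) = -x·sin(x) + cos(x)
  g(x) = tan(x)   ⇒   g'(x) = tan(x)^2 + 1
  lim(x→0) f'(x)/g'(x) = lim(x→0) (-x·sin(x) + cos(x))/(tan(x)^2 + 1)
  = 1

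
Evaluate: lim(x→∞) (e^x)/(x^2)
This is an ∞/∞ indeterminate form.

Apply L'Hôpital's rule: differentiate numerator and denominator separately.
  f(x) = e^(x)   ⇒   f'(x) = e^(x)
  g(x) = x^2   ⇒   g'(x) = 2·x
  lim(x→∞) f'(x)/g'(x) = lim(x→∞) (e^(x))/(2·x)
  = ∞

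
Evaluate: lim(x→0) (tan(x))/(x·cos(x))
This is a 0/0 indeterminate form.

Apply L'Hôpital's rule: differentiate numerator and denominator separately.
  f(x) = tan(x)   ⇒   f'(x) = tan(x)^2 + 1
  g(x) = x·cos(x)   ⇒   g'(x) = -x·sin(x) + cos(x)
  lim(x→0) f'(x)/g'(x) = lim(x→0) (tan(x)^2 + 1)/(-x·sin(x) + cos(x))
  = 1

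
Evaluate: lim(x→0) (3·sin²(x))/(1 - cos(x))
This is a 0/0 indeterminate form.

Apply L'Hôpital's rule: differentiate numerator and denominator separately.
  f(x) = 3·sin(x)^2   ⇒   f'(x) = 6·sin(x)·cos(x)
  g(x) = 1 - cos(x)   ⇒   g'(x) = sin(x)
  lim(x→0) f'(x)/g'(x) = lim(x→0) (6·sin(x)·cos(x))/(sin(x))
  = 6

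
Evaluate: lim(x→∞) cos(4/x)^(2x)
This is an exponential indeterminate form.

For exponential indeterminate forms, take the natural log:
  Let L = lim(x→∞) cos(4/x)^(2x)
  Then ln(L) = lim(x→∞) [exponent × ln(base)]
  Evaluate using L'Hôpital or standard limits, then exponentiate.
  L = 1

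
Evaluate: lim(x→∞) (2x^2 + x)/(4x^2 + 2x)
This is an ∞/∞ indeterminate form.

Apply L'Hôpital's rule: differentiate numerator and denominator separately.
  f(x) = 2·x^2 + x   ⇒   f'(x) = 4·x + 1
  g(x) = 4·x^2 + 2·x   ⇒   g'(x) = 8·x + 2
  lim(x→∞) f'(x)/g'(x) = lim(x→∞) (4·x + 1)/(8·x + 2)
  = 1/2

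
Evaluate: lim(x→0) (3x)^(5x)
This is an exponential indeterminate form.

For exponential indeterminate forms, take the natural log:
  Let L = lim(x→0) (3x)^(5x)
  Then ln(L) = lim(x→0) [exponent × ln(base)]
  Evaluate using L'Hôpital or standard limits, then exponentiate.
  L = 1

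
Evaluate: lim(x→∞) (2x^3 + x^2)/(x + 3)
This is an ∞/∞ indeterminate form.

Apply L'Hôpital's rule: differentiate numerator and denominator separately.
  f(x) = 2·x^3 + x^2   ⇒   f'(x) = 6·x^2 + 2·x
  g(x) = x + 3   ⇒   g'(x) = 1
  lim(x→∞) f'(x)/g'(x) = lim(x→∞) (6·x^2 + 2·x)/(1)
  = ∞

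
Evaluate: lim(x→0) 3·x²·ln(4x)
This is a 0·∞ indeterminate form.

Rewrite 0·∞ as a quotient (0/0 or ∞/∞ form), then apply L'Hôpital's rule:
  lim(x→0) 3·x²·ln(4x) = 0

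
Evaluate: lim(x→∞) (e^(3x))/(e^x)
This is an ∞/∞ indeterminate form.

Apply L'Hôpital's rule: differentiate numerator and denominator separately.
  f(x) = e^(3·x)   ⇒   f'(x) = 3·e^(3·x)
  g(x) = e^(x)   ⇒   g'(x) = e^(x)
  lim(x→∞) f'(x)/g'(x) = lim(x→∞) (3·e^(3·x))/(e^(x))
  = ∞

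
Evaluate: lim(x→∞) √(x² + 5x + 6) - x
This is an ∞-∞ indeterminate form.

Combine fractions or rationalize to convert ∞-∞ to 0/0 form:
  lim(x→∞) √(x² + 5x + 6) - x = 5/2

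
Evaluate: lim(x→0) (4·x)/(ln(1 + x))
This is a 0/0 indeterminate form.

Apply L'Hôpital's rule: differentiate numerator and denominator separately.
  f(x) = 4·x   ⇒   f'(x) = 4
  g(x) = ln(x + 1)   ⇒   g'(x) = 1/(x + 1)
  lim(x→0) f'(x)/g'(x) = lim(x→0) (4)/(1/(x + 1))
  = 4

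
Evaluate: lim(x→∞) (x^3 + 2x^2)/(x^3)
This is an ∞/∞ indeterminate form.

Apply L'Hôpital's rule: differentiate numerator and denominator separately.
  f(x) = x^3 + 2·x^2   ⇒   f'(x) = 3·x^2 + 4·x
  g(x) = x^3   ⇒   g'(x) = 3·x^2
  lim(x→∞) f'(x)/g'(x) = lim(x→∞) (3·x^2 + 4·x)/(3·x^2)
  = 1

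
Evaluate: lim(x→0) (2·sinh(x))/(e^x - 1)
This is a 0/0 indeterminate form.

Apply L'Hôpital's rule: differentiate numerator and denominator separately.
  f(x) = 2·sinh(x)   ⇒   f'(x) = 2·cosh(x)
  g(x) = e^(x) - 1   ⇒   g'(x) = e^(x)
  lim(x→0) f'(x)/g'(x) = lim(x→0) (2·cosh(x))/(e^(x))
  = 2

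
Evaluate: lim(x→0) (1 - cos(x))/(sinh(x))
This is a 0/0 indeterminate form.

Apply L'Hôpital's rule: differentiate numerator and denominator separately.
  f(x) = 1 - cos(x)   ⇒   f'(x) = sin(x)
  g(x) = sinh(x)   ⇒   g'(x) = cosh(x)
  lim(x→0) f'(x)/g'(x) = lim(x→0) (sin(x))/(cosh(x))
  = 0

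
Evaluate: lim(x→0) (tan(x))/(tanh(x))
This is a 0/0 indeterminate form.

Apply L'Hôpital's rule: differentiate numerator and denominator separately.
  f(x) = tan(x)   ⇒   f'(x) = tan(x)^2 + 1
  g(x) = tanh(x)   ⇒   g'(x) = 1 - tanh(x)^2
  lim(x→0) f'(x)/g'(x) = lim(x→0) (tan(x)^2 + 1)/(1 - tanh(x)^2)
  = 1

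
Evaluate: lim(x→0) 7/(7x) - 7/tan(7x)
This is an ∞-∞ indeterminate form.

Combine fractions or rationalize to convert ∞-∞ to 0/0 form:
  lim(x→0) 7/(7x) - 7/tan(7x) = 0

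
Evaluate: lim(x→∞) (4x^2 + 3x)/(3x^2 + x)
This is an ∞/∞ indeterminate form.

Apply L'Hôpital's rule: differentiate numerator and denominator separately.
  f(x) = 4·x^2 + 3·x   ⇒   f'(x) = 8·x + 3
  g(x) = 3·x^2 + x   ⇒   g'(x) = 6·x + 1
  lim(x→∞) f'(x)/g'(x) = lim(x→∞) (8·x + 3)/(6·x + 1)
  = 4/3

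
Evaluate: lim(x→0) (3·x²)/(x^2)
This is a 0/0 indeterminate form.

Apply L'Hôpital's rule: differentiate numerator and denominator separately.
  f(x) = 3·x^2   ⇒   f'(x) = 6·x
  g(x) = x^2   ⇒   g'(x) = 2·x
  lim(x→0) f'(x)/g'(x) = lim(x→0) (6·x)/(2·x)
  = 3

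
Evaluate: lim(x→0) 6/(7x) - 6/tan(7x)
This is an ∞-∞ indeterminate form.

Combine fractions or rationalize to convert ∞-∞ to 0/0 form:
  lim(x→0) 6/(7x) - 6/tan(7x) = 0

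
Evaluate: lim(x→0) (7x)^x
This is an exponential indeterminate form.

For exponential indeterminate forms, take the natural log:
  Let L = lim(x→0) (7x)^x
  Then ln(L) = lim(x→0) [exponent × ln(base)]
  Evaluate using L'Hôpital or standard limits, then exponentiate.
  L = 1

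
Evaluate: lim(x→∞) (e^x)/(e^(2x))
This is an ∞/∞ indeterminate form.

Apply L'Hôpital's rule: differentiate numerator and denominator separately.
  f(x) = e^(x)   ⇒   f'(x) = e^(x)
  g(x) = e^(2·x)   ⇒   g'(x) = 2·e^(2·x)
  lim(x→∞) f'(x)/g'(x) = lim(x→∞) (e^(x))/(2·e^(2·x))
  = 0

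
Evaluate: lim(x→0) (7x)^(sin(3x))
This is an exponential indeterminate form.

For exponential indeterminate forms, take the natural log:
  Let L = lim(x→0) (7x)^(sin(3x))
  Then ln(L) = lim(x→0) [exponent × ln(base)]
  Evaluate using L'Hôpital or standard limits, then exponentiate.
  L = 1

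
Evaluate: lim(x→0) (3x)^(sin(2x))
This is an exponential indeterminate form.

For exponential indeterminate forms, take the natural log:
  Let L = lim(x→0) (3x)^(sin(2x))
  Then ln(L) = lim(x→0) [exponent × ln(base)]
  Evaluate using L'Hôpital or standard limits, then exponentiate.
  L = 1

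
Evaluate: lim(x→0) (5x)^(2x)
This is an exponential indeterminate form.

For exponential indeterminate forms, take the natural log:
  Let L = lim(x→0) (5x)^(2x)
  Then ln(L) = lim(x→0) [exponent × ln(base)]
  Evaluate using L'Hôpital or standard limits, then exponentiate.
  L = 1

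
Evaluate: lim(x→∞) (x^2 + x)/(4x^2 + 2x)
This is an ∞/∞ indeterminate form.

Apply L'Hôpital's rule: differentiate numerator and denominator separately.
  f(x) = x^2 + x   ⇒   f'(x) = 2·x + 1
  g(x) = 4·x^2 + 2·x   ⇒   g'(x) = 8·x + 2
  lim(x→∞) f'(x)/g'(x) = lim(x→∞) (2·x + 1)/(8·x + 2)
  = 1/4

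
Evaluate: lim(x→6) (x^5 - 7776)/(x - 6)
This is a standard limit.

Factor or rationalize the expression:
  lim(x→6) (x^5 - 7776)/(x - 6) = 6480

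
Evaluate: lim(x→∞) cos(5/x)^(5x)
This is an exponential indeterminate form.

For exponential indeterminate forms, take the natural log:
  Let L = lim(x→∞) cos(5/x)^(5x)
  Then ln(L) = lim(x→∞) [exponent × ln(base)]
  Evaluate using L'Hôpital or standard limits, then exponentiate.
  L = 1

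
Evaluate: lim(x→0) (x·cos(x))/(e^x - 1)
This is a 0/0 indeterminate form.

Apply L'Hôpital's rule: differentiate numerator and denominator separately.
  f(x) = x·cos(x)   ⇒   f'(x) = -x·sin(x) + cos(x)
  g(x) = e^(x) - 1   ⇒   g'(x) = e^(x)
  lim(x→0) f'(x)/g'(x) = lim(x→0) (-x·sin(x) + cos(x))/(e^(x))
  = 1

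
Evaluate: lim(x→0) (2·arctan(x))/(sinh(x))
This is a 0/0 indeterminate form.

Apply L'Hôpital's rule: differentiate numerator and denominator separately.
  f(x) = 2·atan(x)   ⇒   f'(x) = 2/(x^2 + 1)
  g(x) = sinh(x)   ⇒   g'(x) = cosh(x)
  lim(x→0) f'(x)/g'(x) = lim(x→0) (2/(x^2 + 1))/(cosh(x))
  = 2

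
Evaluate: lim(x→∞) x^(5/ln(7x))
This is an exponential indeterminate form.

For exponential indeterminate forms, take the natural log:
  Let L = lim(x→∞) x^(5/ln(7x))
  Then ln(L) = lim(x→∞) [exponent × ln(base)]
  Evaluate using L'Hôpital or standard limits, then exponentiate.
  L = e^(5)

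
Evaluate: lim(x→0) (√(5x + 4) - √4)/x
This is a standard limit.

Factor or rationalize the expression:
  lim(x→0) (√(5x + 4) - √4)/x = 5/4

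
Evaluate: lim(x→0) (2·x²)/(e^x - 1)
This is a 0/0 indeterminate form.

Apply L'Hôpital's rule: differentiate numerator and denominator separately.
  f(x) = 2·x^2   ⇒   f'(x) = 4·x
  g(x) = e^(x) - 1   ⇒   g'(x) = e^(x)
  lim(x→0) f'(x)/g'(x) = lim(x→0) (4·x)/(e^(x))
  = 0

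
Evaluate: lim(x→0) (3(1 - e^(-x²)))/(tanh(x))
This is a 0/0 indeterminate form.

Apply L'Hôpital's rule: differentiate numerator and denominator separately.
  f(x) = 3 - 3·e^(-x^2)   ⇒   f'(x) = 6·x·e^(-x^2)
  g(x) = tanh(x)   ⇒   g'(x) = 1 - tanh(x)^2
  lim(x→0) f'(x)/g'(x) = lim(x→0) (6·x·e^(-x^2))/(1 - tanh(x)^2)
  = 0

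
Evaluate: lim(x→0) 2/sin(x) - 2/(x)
This is an ∞-∞ indeterminate form.

Combine fractions or rationalize to convert ∞-∞ to 0/0 form:
  lim(x→0) 2/sin(x) - 2/(x) = 0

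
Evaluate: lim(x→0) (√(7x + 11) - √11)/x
This is a standard limit.

Factor or rationalize the expression:
  lim(x→0) (√(7x + 11) - √11)/x = 7·sqrt(11)/22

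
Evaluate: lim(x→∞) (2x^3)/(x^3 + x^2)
This is an ∞/∞ indeterminate form.

Apply L'Hôpital's rule: differentiate numerator and denominator separately.
  f(x) = 2·x^3   ⇒   f'(x) = 6·x^2
  g(x) = x^3 + x^2   ⇒   g'(x) = 3·x^2 + 2·x
  lim(x→∞) f'(x)/g'(x) = lim(x→∞) (6·x^2)/(3·x^2 + 2·x)
  = 2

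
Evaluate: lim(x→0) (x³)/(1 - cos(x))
This is a 0/0 indeterminate form.

Apply L'Hôpital's rule: differentiate numerator and denominator separately.
  f(x) = x^3   ⇒   f'(x) = 3·x^2
  g(x) = 1 - cos(x)   ⇒   g'(x) = sin(x)
  lim(x→0) f'(x)/g'(x) = lim(x→0) (3·x^2)/(sin(x))
  = 0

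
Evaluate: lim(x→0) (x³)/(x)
This is a 0/0 indeterminate form.

Apply L'Hôpital's rule: differentiate numerator and denominator separately.
  f(x) = x^3   ⇒   f'(x) = 3·x^2
  g(x) = x   ⇒   g'(x) = 1
  lim(x→0) f'(x)/g'(x) = lim(x→0) (3·x^2)/(1)
  = 0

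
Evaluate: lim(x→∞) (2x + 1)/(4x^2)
This is an ∞/∞ indeterminate form.

Apply L'Hôpital's rule: differentiate numerator and denominator separately.
  f(x) = 2·x + 1   ⇒   f'(x) = 2
  g(x) = 4·x^2   ⇒   g'(x) = 8·x
  lim(x→∞) f'(x)/g'(x) = lim(x→∞) (2)/(8·x)
  = 0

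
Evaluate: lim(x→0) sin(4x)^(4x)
This is an exponential indeterminate form.

For exponential indeterminate forms, take the natural log:
  Let L = lim(x→0) sin(4x)^(4x)
  Then ln(L) = lim(x→0) [exponent × ln(base)]
  Evaluate using L'Hôpital or standard limits, then exponentiate.
  L = 1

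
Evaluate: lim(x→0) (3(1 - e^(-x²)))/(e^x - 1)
This is a 0/0 indeterminate form.

Apply L'Hôpital's rule: differentiate numerator and denominator separately.
  f(x) = 3 - 3·e^(-x^2)   ⇒   f'(x) = 6·x·e^(-x^2)
  g(x) = e^(x) - 1   ⇒   g'(x) = e^(x)
  lim(x→0) f'(x)/g'(x) = lim(x→0) (6·x·e^(-x^2))/(e^(x))
  = 0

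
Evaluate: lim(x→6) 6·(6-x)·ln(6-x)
This is a 0·∞ indeterminate form.

Rewrite 0·∞ as a quotient (0/0 or ∞/∞ form), then apply L'Hôpital's rule:
  lim(x→6) 6·(6-x)·ln(6-x) = 0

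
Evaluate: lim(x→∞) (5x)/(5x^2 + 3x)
This is an ∞/∞ indeterminate form.

Apply L'Hôpital's rule: differentiate numerator and denominator separately.
  f(x) = 5·x   ⇒   f'(x) = 5
  g(x) = 5·x^2 + 3·x   ⇒   g'(x) = 10·x + 3
  lim(x→∞) f'(x)/g'(x) = lim(x→∞) (5)/(10·x + 3)
  = 0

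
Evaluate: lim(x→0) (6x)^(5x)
This is an exponential indeterminate form.

For exponential indeterminate forms, take the natural log:
  Let L = lim(x→0) (6x)^(5x)
  Then ln(L) = lim(x→0) [exponent × ln(base)]
  Evaluate using L'Hôpital or standard limits, then exponentiate.
  L = 1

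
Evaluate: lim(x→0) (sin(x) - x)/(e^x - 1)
This is a 0/0 indeterminate form.

Apply L'Hôpital's rule: differentiate numerator and denominator separately.
  f(x) = -x + sin(x)   ⇒   f'(x) = cos(x) - 1
  g(x) = e^(x) - 1   ⇒   g'(x) = e^(x)
  lim(x→0) f'(x)/g'(x) = lim(x→0) (cos(x) - 1)/(e^(x))
  = 0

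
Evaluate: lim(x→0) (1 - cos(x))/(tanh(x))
This is a 0/0 indeterminate form.

Apply L'Hôpital's rule: differentiate numerator and denominator separately.
  f(x) = 1 - cos(x)   ⇒   f'(x) = sin(x)
  g(x) = tanh(x)   ⇒   g'(x) = 1 - tanh(x)^2
  lim(x→0) f'(x)/g'(x) = lim(x→0) (sin(x))/(1 - tanh(x)^2)
  = 0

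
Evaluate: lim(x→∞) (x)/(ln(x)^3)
This is an ∞/∞ indeterminate form.

Apply L'Hôpital's rule: differentiate numerator and denominator separately.
  f(x) = x   ⇒   f'(x) = 1
  g(x) = ln(x)^3   ⇒   g'(x) = 3·ln(x)^2/x
  lim(x→∞) f'(x)/g'(x) = lim(x→∞) (1)/(3·ln(x)^2/x)
  = ∞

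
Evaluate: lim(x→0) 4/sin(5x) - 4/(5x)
This is an ∞-∞ indeterminate form.

Combine fractions or rationalize to convert ∞-∞ to 0/0 form:
  lim(x→0) 4/sin(5x) - 4/(5x) = 0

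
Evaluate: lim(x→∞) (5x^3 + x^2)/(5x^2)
This is an ∞/∞ indeterminate form.

Apply L'Hôpital's rule: differentiate numerator and denominator separately.
  f(x) = 5·x^3 + x^2   ⇒   f'(x) = 15·x^2 + 2·x
  g(x) = 5·x^2   ⇒   g'(x) = 10·x
  lim(x→∞) f'(x)/g'(x) = lim(x→∞) (15·x^2 + 2·x)/(10·x)
  = ∞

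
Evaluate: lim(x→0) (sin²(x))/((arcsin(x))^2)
This is a 0/0 indeterminate form.

Apply L'Hôpital's rule: differentiate numerator and denominator separately.
  f(x) = sin(x)^2   ⇒   f'(x) = 2·sin(x)·cos(x)
  g(x) = asin(x)^2   ⇒   g'(x) = 2·asin(x)/sqrt(1 - x^2)
  lim(x→0) f'(x)/g'(x) = lim(x→0) (2·sin(x)·cos(x))/(2·asin(x)/sqrt(1 - x^2))
  = 1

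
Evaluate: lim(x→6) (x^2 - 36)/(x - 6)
This is a standard limit.

Factor or rationalize the expression:
  lim(x→6) (x^2 - 36)/(x - 6) = 12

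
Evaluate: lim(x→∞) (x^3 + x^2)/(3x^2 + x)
This is an ∞/∞ indeterminate form.

Apply L'Hôpital's rule: differentiate numerator and denominator separately.
  f(x) = x^3 + x^2   ⇒   f'(x) = 3·x^2 + 2·x
  g(x) = 3·x^2 + x   ⇒   g'(x) = 6·x + 1
  lim(x→∞) f'(x)/g'(x) = lim(x→∞) (3·x^2 + 2·x)/(6·x + 1)
  = ∞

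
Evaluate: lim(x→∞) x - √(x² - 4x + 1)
This is an ∞-∞ indeterminate form.

Combine fractions or rationalize to convert ∞-∞ to 0/0 form:
  lim(x→∞) x - √(x² - 4x + 1) = 2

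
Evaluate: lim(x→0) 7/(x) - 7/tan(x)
This is an ∞-∞ indeterminate form.

Combine fractions or rationalize to convert ∞-∞ to 0/0 form:
  lim(x→0) 7/(x) - 7/tan(x) = 0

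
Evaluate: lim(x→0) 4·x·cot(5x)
This is a 0·∞ indeterminate form.

Rewrite 0·∞ as a quotient (0/0 or ∞/∞ form), then apply L'Hôpital's rule:
  lim(x→0) 4·x·cot(5x) = 4/5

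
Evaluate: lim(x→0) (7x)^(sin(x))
This is an exponential indeterminate form.

For exponential indeterminate forms, take the natural log:
  Let L = lim(x→0) (7x)^(sin(x))
  Then ln(L) = lim(x→0) [exponent × ln(base)]
  Evaluate using L'Hôpital or standard limits, then exponentiate.
  L = 1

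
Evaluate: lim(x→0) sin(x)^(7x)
This is an exponential indeterminate form.

For exponential indeterminate forms, take the natural log:
  Let L = lim(x→0) sin(x)^(7x)
  Then ln(L) = lim(x→0) [exponent × ln(base)]
  Evaluate using L'Hôpital or standard limits, then exponentiate.
  L = 1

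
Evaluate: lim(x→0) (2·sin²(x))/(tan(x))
This is a 0/0 indeterminate form.

Apply L'Hôpital's rule: differentiate numerator and denominator separately.
  f(x) = 2·sin(x)^2   ⇒   f'(x) = 4·sin(x)·cos(x)
  g(x) = tan(x)   ⇒   g'(x) = tan(x)^2 + 1
  lim(x→0) f'(x)/g'(x) = lim(x→0) (4·sin(x)·cos(x))/(tan(x)^2 + 1)
  = 0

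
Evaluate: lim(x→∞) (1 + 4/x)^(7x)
This is an exponential indeterminate form.

For exponential indeterminate forms, take the natural log:
  Let L = lim(x→∞) (1 + 4/x)^(7x)
  Then ln(L) = lim(x→∞) [exponent × ln(base)]
  Evaluate using L'Hôpital or standard limits, then exponentiate.
  L = e^(28)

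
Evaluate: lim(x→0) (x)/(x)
This is a 0/0 indeterminate form.

Apply L'Hôpital's rule: differentiate numerator and denominator separately.
  f(x) = x   ⇒   f'(x) = 1
  g(x) = x   ⇒   g'(x) = 1
  lim(x→0) f'(x)/g'(x) = lim(x→0) (1)/(1)
  = 1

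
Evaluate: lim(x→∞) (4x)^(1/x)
This is an exponential indeterminate form.

For exponential indeterminate forms, take the natural log:
  Let L = lim(x→∞) (4x)^(1/x)
  Then ln(L) = lim(x→∞) [exponent × ln(base)]
  Evaluate using L'Hôpital or standard limits, then exponentiate.
  L = 1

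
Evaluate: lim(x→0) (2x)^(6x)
This is an exponential indeterminate form.

For exponential indeterminate forms, take the natural log:
  Let L = lim(x→0) (2x)^(6x)
  Then ln(L) = lim(x→0) [exponent × ln(base)]
  Evaluate using L'Hôpital or standard limits, then exponentiate.
  L = 1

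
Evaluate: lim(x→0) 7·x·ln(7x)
This is a 0·∞ indeterminate form.

Rewrite 0·∞ as a quotient (0/0 or ∞/∞ form), then apply L'Hôpital's rule:
  lim(x→0) 7·x·ln(7x) = 0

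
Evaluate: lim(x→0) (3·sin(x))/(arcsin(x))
This is a 0/0 indeterminate form.

Apply L'Hôpital's rule: differentiate numerator and denominator separately.
  f(x) = 3·sin(x)   ⇒   f'(x) = 3·cos(x)
  g(x) = asin(x)   ⇒   g'(x) = 1/sqrt(1 - x^2)
  lim(x→0) f'(x)/g'(x) = lim(x→0) (3·cos(x))/(1/sqrt(1 - x^2))
  = 3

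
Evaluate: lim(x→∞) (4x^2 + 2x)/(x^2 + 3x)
This is an ∞/∞ indeterminate form.

Apply L'Hôpital's rule: differentiate numerator and denominator separately.
  f(x) = 4·x^2 + 2·x   ⇒   f'(x) = 8·x + 2
  g(x) = x^2 + 3·x   ⇒   g'(x) = 2·x + 3
  lim(x→∞) f'(x)/g'(x) = lim(x→∞) (8·x + 2)/(2·x + 3)
  = 4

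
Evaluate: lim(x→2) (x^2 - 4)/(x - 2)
This is a standard limit.

Factor or rationalize the expression:
  lim(x→2) (x^2 - 4)/(x - 2) = 4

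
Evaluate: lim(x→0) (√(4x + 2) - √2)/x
This is a standard limit.

Factor or rationalize the expression:
  lim(x→0) (√(4x + 2) - √2)/x = sqrt(2)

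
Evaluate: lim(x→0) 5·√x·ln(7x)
This is a 0·∞ indeterminate form.

Rewrite 0·∞ as a quotient (0/0 or ∞/∞ form), then apply L'Hôpital's rule:
  lim(x→0) 5·√x·ln(7x) = 0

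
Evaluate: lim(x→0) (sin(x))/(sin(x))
This is a 0/0 indeterminate form.

Apply L'Hôpital's rule: differentiate numerator and denominator separately.
  f(x) = sin(x)   ⇒   f'(x) = cos(x)
  g(x) = sin(x)   ⇒   g'(x) = cos(x)
  lim(x→0) f'(x)/g'(x) = lim(x→0) (cos(x))/(cos(x))
  = 1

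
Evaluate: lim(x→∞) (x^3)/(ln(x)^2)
This is an ∞/∞ indeterminate form.

Apply L'Hôpital's rule: differentiate numerator and denominator separately.
  f(x) = x^3   ⇒   f'(x) = 3·x^2
  g(x) = ln(x)^2   ⇒   g'(x) = 2·ln(x)/x
  lim(x→∞) f'(x)/g'(x) = lim(x→∞) (3·x^2)/(2·ln(x)/x)
  = ∞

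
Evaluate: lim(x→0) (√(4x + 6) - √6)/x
This is a standard limit.

Factor or rationalize the expression:
  lim(x→0) (√(4x + 6) - √6)/x = sqrt(6)/3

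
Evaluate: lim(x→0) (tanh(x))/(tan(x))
This is a 0/0 indeterminate form.

Apply L'Hôpital's rule: differentiate numerator and denominator separately.
  f(x) = tanh(x)   ⇒   f'(x) = 1 - tanh(x)^2
  g(x) = tan(x)   ⇒   g'(x) = tan(x)^2 + 1
  lim(x→0) f'(x)/g'(x) = lim(x→0) (1 - tanh(x)^2)/(tan(x)^2 + 1)
  = 1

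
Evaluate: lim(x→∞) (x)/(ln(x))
This is an ∞/∞ indeterminate form.

Apply L'Hôpital's rule: differentiate numerator and denominator separately.
  f(x) = x   ⇒   f'(x) = 1
  g(x) = ln(x)   ⇒   g'(x) = 1/x
  lim(x→∞) f'(x)/g'(x) = lim(x→∞) (1)/(1/x)
  = ∞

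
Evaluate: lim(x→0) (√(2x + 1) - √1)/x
This is a standard limit.

Factor or rationalize the expression:
  lim(x→0) (√(2x + 1) - √1)/x = 1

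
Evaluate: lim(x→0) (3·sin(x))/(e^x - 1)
This is a 0/0 indeterminate form.

Apply L'Hôpital's rule: differentiate numerator and denominator separately.
  f(x) = 3·sin(x)   ⇒   f'(x) = 3·cos(x)
  g(x) = e^(x) - 1   ⇒   g'(x) = e^(x)
  lim(x→0) f'(x)/g'(x) = lim(x→0) (3·cos(x))/(e^(x))
  = 3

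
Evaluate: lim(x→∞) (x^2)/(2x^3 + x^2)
This is an ∞/∞ indeterminate form.

Apply L'Hôpital's rule: differentiate numerator and denominator separately.
  f(x) = x^2   ⇒   f'(x) = 2·x
  g(x) = 2·x^3 + x^2   ⇒   g'(x) = 6·x^2 + 2·x
  lim(x→∞) f'(x)/g'(x) = lim(x→∞) (2·x)/(6·x^2 + 2·x)
  = 0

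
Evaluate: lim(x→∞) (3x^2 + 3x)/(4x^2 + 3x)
This is an ∞/∞ indeterminate form.

Apply L'Hôpital's rule: differentiate numerator and denominator separately.
  f(x) = 3·x^2 + 3·x   ⇒   f'(x) = 6·x + 3
  g(x) = 4·x^2 + 3·x   ⇒   g'(x) = 8·x + 3
  lim(x→∞) f'(x)/g'(x) = lim(x→∞) (6·x + 3)/(8·x + 3)
  = 3/4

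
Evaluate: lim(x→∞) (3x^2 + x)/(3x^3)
This is an ∞/∞ indeterminate form.

Apply L'Hôpital's rule: differentiate numerator and denominator separately.
  f(x) = 3·x^2 + x   ⇒   f'(x) = 6·x + 1
  g(x) = 3·x^3   ⇒   g'(x) = 9·x^2
  lim(x→∞) f'(x)/g'(x) = lim(x→∞) (6·x + 1)/(9·x^2)
  = 0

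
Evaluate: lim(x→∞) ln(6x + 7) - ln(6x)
This is an ∞-∞ indeterminate form.

Combine fractions or rationalize to convert ∞-∞ to 0/0 form:
  lim(x→∞) ln(6x + 7) - ln(6x) = 0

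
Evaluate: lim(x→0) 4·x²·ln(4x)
This is a 0·∞ indeterminate form.

Rewrite 0·∞ as a quotient (0/0 or ∞/∞ form), then apply L'Hôpital's rule:
  lim(x→0) 4·x²·ln(4x) = 0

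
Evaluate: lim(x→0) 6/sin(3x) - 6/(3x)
This is an ∞-∞ indeterminate form.

Combine fractions or rationalize to convert ∞-∞ to 0/0 form:
  lim(x→0) 6/sin(3x) - 6/(3x) = 0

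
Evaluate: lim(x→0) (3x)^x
This is an exponential indeterminate form.

For exponential indeterminate forms, take the natural log:
  Let L = lim(x→0) (3x)^x
  Then ln(L) = lim(x→0) [exponent × ln(base)]
  Evaluate using L'Hôpital or standard limits, then exponentiate.
  L = 1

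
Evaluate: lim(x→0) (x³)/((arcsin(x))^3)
This is a 0/0 indeterminate form.

Apply L'Hôpital's rule: differentiate numerator and denominator separately.
  f(x) = x^3   ⇒   f'(x) = 3·x^2
  g(x) = asin(x)^3   ⇒   g'(x) = 3·asin(x)^2/sqrt(1 - x^2)
  lim(x→0) f'(x)/g'(x) = lim(x→0) (3·x^2)/(3·asin(x)^2/sqrt(1 - x^2))
  = 1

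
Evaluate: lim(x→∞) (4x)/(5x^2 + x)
This is an ∞/∞ indeterminate form.

Apply L'Hôpital's rule: differentiate numerator and denominator separately.
  f(x) = 4·x   ⇒   f'(x) = 4
  g(x) = 5·x^2 + x   ⇒   g'(x) = 10·x + 1
  lim(x→∞) f'(x)/g'(x) = lim(x→∞) (4)/(10·x + 1)
  = 0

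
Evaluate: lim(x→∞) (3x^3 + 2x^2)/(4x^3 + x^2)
This is an ∞/∞ indeterminate form.

Apply L'Hôpital's rule: differentiate numerator and denominator separately.
  f(x) = 3·x^3 + 2·x^2   ⇒   f'(x) = 9·x^2 + 4·x
  g(x) = 4·x^3 + x^2   ⇒   g'(x) = 12·x^2 + 2·x
  lim(x→∞) f'(x)/g'(x) = lim(x→∞) (9·x^2 + 4·x)/(12·x^2 + 2·x)
  = 3/4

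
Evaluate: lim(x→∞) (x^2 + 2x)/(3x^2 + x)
This is an ∞/∞ indeterminate form.

Apply L'Hôpital's rule: differentiate numerator and denominator separately.
  f(x) = x^2 + 2·x   ⇒   f'(x) = 2·x + 2
  g(x) = 3·x^2 + x   ⇒   g'(x) = 6·x + 1
  lim(x→∞) f'(x)/g'(x) = lim(x→∞) (2·x + 2)/(6·x + 1)
  = 1/3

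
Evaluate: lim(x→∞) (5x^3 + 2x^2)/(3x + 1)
This is an ∞/∞ indeterminate form.

Apply L'Hôpital's rule: differentiate numerator and denominator separately.
  f(x) = 5·x^3 + 2·x^2   ⇒   f'(x) = 15·x^2 + 4·x
  g(x) = 3·x + 1   ⇒   g'(x) = 3
  lim(x→∞) f'(x)/g'(x) = lim(x→∞) (15·x^2 + 4·x)/(3)
  = ∞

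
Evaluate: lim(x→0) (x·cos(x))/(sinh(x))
This is a 0/0 indeterminate form.

Apply L'Hôpital's rule: differentiate numerator and denominator separately.
  f(x) = x·cos(x)   ⇒   f'(x) = -x·sin(x) + cos(x)
  g(x) = sinh(x)   ⇒   g'(x) = cosh(x)
  lim(x→0) f'(x)/g'(x) = lim(x→0) (-x·sin(x) + cos(x))/(cosh(x))
  = 1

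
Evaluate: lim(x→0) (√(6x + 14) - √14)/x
This is a standard limit.

Factor or rationalize the expression:
  lim(x→0) (√(6x + 14) - √14)/x = 3·sqrt(14)/14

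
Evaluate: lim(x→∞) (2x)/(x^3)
This is an ∞/∞ indeterminate form.

Apply L'Hôpital's rule: differentiate numerator and denominator separately.
  f(x) = 2·x   ⇒   f'(x) = 2
  g(x) = x^3   ⇒   g'(x) = 3·x^2
  lim(x→∞) f'(x)/g'(x) = lim(x→∞) (2)/(3·x^2)
  = 0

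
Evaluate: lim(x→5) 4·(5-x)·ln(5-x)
This is a 0·∞ indeterminate form.

Rewrite 0·∞ as a quotient (0/0 or ∞/∞ form), then apply L'Hôpital's rule:
  lim(x→5) 4·(5-x)·ln(5-x) = 0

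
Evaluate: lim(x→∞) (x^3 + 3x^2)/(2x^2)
This is an ∞/∞ indeterminate form.

Apply L'Hôpital's rule: differentiate numerator and denominator separately.
  f(x) = x^3 + 3·x^2   ⇒   f'(x) = 3·x^2 + 6·x
  g(x) = 2·x^2   ⇒   g'(x) = 4·x
  lim(x→∞) f'(x)/g'(x) = lim(x→∞) (3·x^2 + 6·x)/(4·x)
  = ∞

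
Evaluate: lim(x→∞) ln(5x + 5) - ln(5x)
This is an ∞-∞ indeterminate form.

Combine fractions or rationalize to convert ∞-∞ to 0/0 form:
  lim(x→∞) ln(5x + 5) - ln(5x) = 0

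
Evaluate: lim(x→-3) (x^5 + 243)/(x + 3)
This is a standard limit.

Factor or rationalize the expression:
  lim(x→-3) (x^5 + 243)/(x + 3) = 405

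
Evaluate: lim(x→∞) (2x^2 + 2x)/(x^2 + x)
This is an ∞/∞ indeterminate form.

Apply L'Hôpital's rule: differentiate numerator and denominator separately.
  f(x) = 2·x^2 + 2·x   ⇒   f'(x) = 4·x + 2
  g(x) = x^2 + x   ⇒   g'(x) = 2·x + 1
  lim(x→∞) f'(x)/g'(x) = lim(x→∞) (4·x + 2)/(2·x + 1)
  = 2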